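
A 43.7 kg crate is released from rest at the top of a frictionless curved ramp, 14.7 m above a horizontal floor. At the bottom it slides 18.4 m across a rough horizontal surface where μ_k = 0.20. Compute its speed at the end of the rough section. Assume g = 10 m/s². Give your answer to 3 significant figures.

v = 14.8 m/s

Energy at the top = energy at the end + work done against friction:
mgh = ½mv² + μ_k m g d
W_f = μ_k mg d = (0.20)(43.7)(10)(18.4) = 1608 J
½mv² = mgh − W_f = 6423.9 − 1608 = 4815.7 J
v = √(2 × 4815.7/43.7) = 14.85 m/s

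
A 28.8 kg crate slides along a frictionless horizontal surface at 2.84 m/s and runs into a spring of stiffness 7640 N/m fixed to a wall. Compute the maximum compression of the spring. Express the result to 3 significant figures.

x = 0.174 m

All KE is stored as spring PE at maximum compression: ½mv² = ½kx²
x = v√(m/k) = 2.84 × √(28.8/7640) = 0.1744 m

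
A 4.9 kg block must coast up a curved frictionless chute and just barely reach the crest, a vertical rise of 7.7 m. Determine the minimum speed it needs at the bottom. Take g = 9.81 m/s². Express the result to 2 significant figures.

v = 12 m/s

At the top it is momentarily at rest, so all KE converts to PE: ½mv² = mgh
v = √(2gh) = √(2 × 9.81 × 7.7) = 12.29 m/s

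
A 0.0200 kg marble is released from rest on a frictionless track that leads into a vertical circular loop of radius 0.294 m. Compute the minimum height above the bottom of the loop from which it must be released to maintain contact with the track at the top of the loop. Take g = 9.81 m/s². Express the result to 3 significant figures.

At the top, for minimum speed gravity alone supplies the centripetal force: mg = mv_top²/r ⇒ v_top² = gr = 2.884 m²/s²
Energy conservation from release height h to the top (height 2r): mgh = ½mv_top² + mg(2r)
h = v_top²/(2g) + 2r = r/2 + 2r = 5r/2 = 0.7350 m

h = 0.735 m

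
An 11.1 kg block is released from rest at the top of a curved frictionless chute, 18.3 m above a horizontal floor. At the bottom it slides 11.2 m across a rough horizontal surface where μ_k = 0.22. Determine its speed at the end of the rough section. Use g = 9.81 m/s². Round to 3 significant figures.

v = 17.6 m/s

Energy bookkeeping (friction removes W_f = μ_k N d):
mgh = ½mv² + μ_k m g d
W_f = μ_k mg d = (0.22)(11.1)(9.81)(11.2) = 268.3 J
½mv² = mgh − W_f = 1992.7 − 268.3 = 1724.4 J
v = √(2 × 1724.4/11.1) = 17.63 m/s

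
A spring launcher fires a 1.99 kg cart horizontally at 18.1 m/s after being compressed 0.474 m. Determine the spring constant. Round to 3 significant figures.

k = 2900 N/m

Spring PE at full compression equals KE at release: ½kx² = ½mv²
k = mv²/x² = (1.99)(18.1)²/(0.474)² = 2902 N/m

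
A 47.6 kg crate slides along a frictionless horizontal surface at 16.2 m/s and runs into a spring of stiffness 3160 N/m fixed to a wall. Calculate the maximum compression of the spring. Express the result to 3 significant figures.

All KE is stored as spring PE at maximum compression: ½mv² = ½kx²
x = v√(m/k) = 16.2 × √(47.6/3160) = 1.988 m

x = 1.99 m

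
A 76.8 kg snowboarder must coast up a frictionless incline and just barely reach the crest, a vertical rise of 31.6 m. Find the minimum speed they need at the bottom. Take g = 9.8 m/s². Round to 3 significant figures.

v = 24.9 m/s

At the top they are momentarily at rest, so all KE converts to PE: ½mv² = mgh
v = √(2gh) = √(2 × 9.8 × 31.6) = 24.89 m/s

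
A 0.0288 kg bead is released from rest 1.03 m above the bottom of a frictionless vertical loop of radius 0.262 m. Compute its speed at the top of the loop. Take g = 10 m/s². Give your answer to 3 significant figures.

v = 3.18 m/s

Energy conservation: mgh = ½mv_top² + mg(2r)
v_top² = 2g(h − 2r) = 2(10)(1.03 − 0.5240) = 10.12
v_top = 3.181 m/s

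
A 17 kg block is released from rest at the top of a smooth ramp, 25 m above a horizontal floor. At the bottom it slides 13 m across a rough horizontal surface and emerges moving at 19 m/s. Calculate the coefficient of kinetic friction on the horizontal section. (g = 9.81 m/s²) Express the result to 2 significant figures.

μ_k = 0.51

Energy bookkeeping (friction removes W_f = μ_k N d):
mgh = ½mv² + μ_k m g d
mgh = 4169.2 J; ½mv² = 3068.5 J
W_f = 4169.2 − 3068.5 = 1101 J
μ_k = W_f/(mg·d) = 1101/(166.8 × 13) = 0.5077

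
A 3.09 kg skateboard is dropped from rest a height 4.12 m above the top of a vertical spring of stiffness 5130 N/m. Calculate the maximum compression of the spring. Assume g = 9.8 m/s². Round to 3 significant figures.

Take the reference level at the top of the uncompressed spring. At max compression the skateboard has fallen H + x and is momentarily at rest:
mg(H + x) = ½kx²
½(5130)x² − (3.09)(9.8)x − (3.09)(9.8)(4.12) = 0
2565x² − 30.28x − 124.8 = 0
x = [30.28 + √(917.0 + 1.2801e+06)]/(2 × 2565) = 0.2265 m

x = 0.227 m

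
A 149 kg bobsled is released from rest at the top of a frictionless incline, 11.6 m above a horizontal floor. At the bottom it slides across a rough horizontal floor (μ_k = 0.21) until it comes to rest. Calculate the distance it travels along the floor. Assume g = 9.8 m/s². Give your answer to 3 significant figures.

Applying the work–energy principle:
At rest all PE has been dissipated by friction: mgh = μ_k m g d
d = h/μ_k = 11.6/0.21 = 55.24 m

d = 55.2 m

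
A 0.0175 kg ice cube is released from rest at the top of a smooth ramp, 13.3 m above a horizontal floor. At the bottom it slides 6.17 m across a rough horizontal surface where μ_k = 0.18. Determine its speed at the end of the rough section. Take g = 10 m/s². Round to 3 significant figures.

v = 15.6 m/s

Applying the work–energy principle:
mgh = ½mv² + μ_k m g d
W_f = μ_k mg d = (0.18)(0.0175)(10)(6.17) = 0.1944 J
½mv² = mgh − W_f = 2.3275 − 0.1944 = 2.1331 J
v = √(2 × 2.1331/0.0175) = 15.61 m/s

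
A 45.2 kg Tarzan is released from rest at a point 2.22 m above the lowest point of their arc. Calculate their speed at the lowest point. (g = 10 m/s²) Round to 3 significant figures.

Mechanical energy is conserved (no friction): mgh = ½mv²
The mass cancels from both sides.
v = √(2gh) = √(2 × 10 × 2.22) = √44.400 = 6.663 m/s

v = 6.66 m/s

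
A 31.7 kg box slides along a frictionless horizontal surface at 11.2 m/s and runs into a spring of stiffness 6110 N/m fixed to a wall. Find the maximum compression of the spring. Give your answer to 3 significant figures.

At max compression the box is momentarily at rest: ½mv² = ½kx²
x = v√(m/k) = 11.2 × √(31.7/6110) = 0.8067 m

x = 0.807 m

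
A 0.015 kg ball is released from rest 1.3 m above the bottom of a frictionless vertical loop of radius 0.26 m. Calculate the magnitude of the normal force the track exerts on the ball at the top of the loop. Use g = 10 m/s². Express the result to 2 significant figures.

N = 0.75 N

Energy from release to top (height 2r): mgh = ½mv_top² + mg(2r)
v_top² = 2g(h − 2r) = 2(10)(1.3 − 0.5200) = 15.600 m²/s²
At the top, both N and weight point toward the centre: N + mg = mv_top²/r
N = m(v_top²/r − g) = 0.015(15.600/0.26 − 10) = 0.7500 N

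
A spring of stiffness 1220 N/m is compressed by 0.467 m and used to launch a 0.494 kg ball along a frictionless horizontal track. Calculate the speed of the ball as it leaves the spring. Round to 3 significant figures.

v = 23.2 m/s

Conservation of energy: ½kx² = ½mv²
v = x√(k/m) = 0.467 × √(1220/0.494) = 23.21 m/s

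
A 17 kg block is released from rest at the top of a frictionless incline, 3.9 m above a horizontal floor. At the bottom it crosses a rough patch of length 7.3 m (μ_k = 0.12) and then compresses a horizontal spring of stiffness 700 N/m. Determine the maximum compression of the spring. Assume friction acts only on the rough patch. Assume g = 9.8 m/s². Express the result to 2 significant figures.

x = 1.2 m

Initial energy: E₁ = mgh = (17)(9.8)(3.9) = 649.74 J
Friction removes W_f = μ_k mg d = (0.12)(17)(9.8)(7.3) = 145.9 J
Energy reaching the spring: E = 649.74 − 145.9 = 503.80 J
At max compression ½kx² = E ⇒ x = √(2E/k) = √(2 × 503.80/700) = 1.200 m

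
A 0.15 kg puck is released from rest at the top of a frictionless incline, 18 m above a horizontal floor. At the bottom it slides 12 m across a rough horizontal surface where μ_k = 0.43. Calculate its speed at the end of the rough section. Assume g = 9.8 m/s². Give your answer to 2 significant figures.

v = 16 m/s

Applying the work–energy principle:
mgh = ½mv² + μ_k m g d
W_f = μ_k mg d = (0.43)(0.15)(9.8)(12) = 7.585 J
½mv² = mgh − W_f = 26.460 − 7.585 = 18.875 J
v = √(2 × 18.875/0.15) = 15.86 m/s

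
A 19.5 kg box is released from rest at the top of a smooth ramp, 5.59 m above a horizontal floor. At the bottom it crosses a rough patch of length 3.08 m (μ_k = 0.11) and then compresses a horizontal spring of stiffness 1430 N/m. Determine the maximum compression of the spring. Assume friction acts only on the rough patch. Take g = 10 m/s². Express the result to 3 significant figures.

Initial energy: E₁ = mgh = (19.5)(10)(5.59) = 1090.0 J
Friction removes W_f = μ_k mg d = (0.11)(19.5)(10)(3.08) = 66.07 J
Energy reaching the spring: E = 1090.0 − 66.07 = 1024.0 J
At max compression ½kx² = E ⇒ x = √(2E/k) = √(2 × 1024.0/1430) = 1.197 m

x = 1.20 m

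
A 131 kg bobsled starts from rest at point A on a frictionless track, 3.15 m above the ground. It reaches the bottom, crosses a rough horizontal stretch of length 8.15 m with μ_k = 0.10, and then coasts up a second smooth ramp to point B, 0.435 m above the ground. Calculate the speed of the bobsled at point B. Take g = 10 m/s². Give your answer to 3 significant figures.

v = 6.16 m/s

Energy at A: mgh₁ = (131)(10)(3.15) = 4126.5 J
Friction loss: W_f = μ_k mg d = 1068 J
At B: ½mv² + mgh₂ = mgh₁ − W_f
½mv² = 4126.5 − 1068 − 569.85 = 2489.0 J
v = √(2 × 2489.0/131) = 6.164 m/s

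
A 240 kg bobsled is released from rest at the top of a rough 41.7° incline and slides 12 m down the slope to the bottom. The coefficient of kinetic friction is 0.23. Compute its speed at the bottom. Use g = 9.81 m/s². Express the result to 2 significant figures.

Energy: mgh = ½mv² + W_f, with h = L sinθ and W_f = μ_k (mg cosθ) L
mgh = mgL sinθ = (240)(9.81)(12)sin41.7° = 18795 J
W_f = μ_k mg cosθ · L = (0.23)(240)(9.81)cos41.7°·12 = 4852 J
½mv² = 18795 − 4852 = 13943 J
v = √(2 × 13943/240) = 10.78 m/s

v = 11 m/s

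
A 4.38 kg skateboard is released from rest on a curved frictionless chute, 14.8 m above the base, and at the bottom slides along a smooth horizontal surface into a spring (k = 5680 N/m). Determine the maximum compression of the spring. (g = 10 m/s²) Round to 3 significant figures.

x = 0.478 m

Energy conservation (no friction) from release to max compression: mgh = ½kx²
x = √(2mgh/k) = √(2 × 4.38 × 10 × 14.8 / 5680) = 0.4778 m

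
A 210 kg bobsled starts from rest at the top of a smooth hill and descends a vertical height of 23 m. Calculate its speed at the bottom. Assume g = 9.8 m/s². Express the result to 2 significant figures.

v = 21 m/s

Mechanical energy is conserved (no friction): mgh = ½mv²
v = √(2gh) = √(2 × 9.8 × 23) = √450.80 = 21.23 m/s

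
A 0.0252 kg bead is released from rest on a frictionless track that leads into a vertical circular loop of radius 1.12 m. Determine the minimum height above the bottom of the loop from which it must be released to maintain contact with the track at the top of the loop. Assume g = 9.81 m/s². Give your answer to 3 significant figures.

At the top, for minimum speed gravity alone supplies the centripetal force: mg = mv_top²/r ⇒ v_top² = gr = 10.99 m²/s²
Energy conservation from release height h to the top (height 2r): mgh = ½mv_top² + mg(2r)
h = v_top²/(2g) + 2r = r/2 + 2r = 5r/2 = 2.800 m

h = 2.80 m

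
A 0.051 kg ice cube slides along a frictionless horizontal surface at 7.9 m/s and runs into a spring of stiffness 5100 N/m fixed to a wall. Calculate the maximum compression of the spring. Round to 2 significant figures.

x = 0.025 m

Conservation of energy between contact and max compression: ½mv² = ½kx²
x = v√(m/k) = 7.9 × √(0.051/5100) = 0.02498 m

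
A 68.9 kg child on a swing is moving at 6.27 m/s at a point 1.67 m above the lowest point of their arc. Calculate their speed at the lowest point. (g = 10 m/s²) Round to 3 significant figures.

Equating total energy at the two states: ½mv₀² + mgh = ½mv²
The mass cancels from both sides.
v² = v₀² + 2gh = (6.27)² + 2(10)(1.67) = 72.713
v = √72.713 = 8.527 m/s

v = 8.53 m/s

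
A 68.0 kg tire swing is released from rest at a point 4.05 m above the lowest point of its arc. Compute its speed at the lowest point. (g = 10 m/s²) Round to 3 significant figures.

v = 9.00 m/s

By conservation of mechanical energy, mgh = ½mv²
v = √(2gh) = √(2 × 10 × 4.05) = √81.000 = 9.000 m/s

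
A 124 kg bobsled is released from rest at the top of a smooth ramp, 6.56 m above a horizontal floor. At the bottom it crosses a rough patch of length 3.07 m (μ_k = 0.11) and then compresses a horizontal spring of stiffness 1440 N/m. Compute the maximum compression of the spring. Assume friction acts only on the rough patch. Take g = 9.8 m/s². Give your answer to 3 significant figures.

Initial energy: E₁ = mgh = (124)(9.8)(6.56) = 7971.7 J
Friction removes W_f = μ_k mg d = (0.11)(124)(9.8)(3.07) = 410.4 J
Energy reaching the spring: E = 7971.7 − 410.4 = 7561.3 J
At max compression ½kx² = E ⇒ x = √(2E/k) = √(2 × 7561.3/1440) = 3.241 m

x = 3.24 m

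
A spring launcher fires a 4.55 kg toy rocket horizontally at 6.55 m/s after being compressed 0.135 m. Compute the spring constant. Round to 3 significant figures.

k = 10700 N/m

Energy stored in the spring equals the launch KE: ½kx² = ½mv²
k = mv²/x² = (4.55)(6.55)²/(0.135)² = 10711 N/m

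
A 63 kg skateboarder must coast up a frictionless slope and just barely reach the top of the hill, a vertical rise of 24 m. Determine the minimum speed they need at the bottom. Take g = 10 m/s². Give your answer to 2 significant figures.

At the top they are momentarily at rest, so all KE converts to PE: ½mv² = mgh
v = √(2gh) = √(2 × 10 × 24) = 21.91 m/s

v = 22 m/s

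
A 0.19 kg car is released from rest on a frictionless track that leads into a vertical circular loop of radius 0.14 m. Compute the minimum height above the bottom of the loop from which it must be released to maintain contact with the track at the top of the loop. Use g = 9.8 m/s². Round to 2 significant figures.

At the top, for minimum speed gravity alone supplies the centripetal force: mg = mv_top²/r ⇒ v_top² = gr = 1.372 m²/s²
Energy conservation from release height h to the top (height 2r): mgh = ½mv_top² + mg(2r)
h = v_top²/(2g) + 2r = r/2 + 2r = 5r/2 = 0.3500 m

h = 0.35 m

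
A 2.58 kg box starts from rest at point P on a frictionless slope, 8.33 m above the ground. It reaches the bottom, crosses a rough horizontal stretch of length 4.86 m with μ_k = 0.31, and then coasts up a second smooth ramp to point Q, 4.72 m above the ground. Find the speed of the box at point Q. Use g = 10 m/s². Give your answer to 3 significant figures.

Energy at P: mgh₁ = (2.58)(10)(8.33) = 214.91 J
Friction loss: W_f = μ_k mg d = 38.87 J
At Q: ½mv² + mgh₂ = mgh₁ − W_f
½mv² = 214.91 − 38.87 − 121.78 = 54.268 J
v = √(2 × 54.268/2.58) = 6.486 m/s

v = 6.49 m/s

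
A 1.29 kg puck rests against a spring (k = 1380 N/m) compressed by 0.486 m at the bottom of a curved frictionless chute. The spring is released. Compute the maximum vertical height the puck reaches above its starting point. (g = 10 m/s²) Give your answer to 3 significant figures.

h = 12.6 m

At maximum height the puck is at rest, so ½kx² = mgh
h = kx²/(2mg) = (1380)(0.486)²/(2 × 1.29 × 10) = 12.63 m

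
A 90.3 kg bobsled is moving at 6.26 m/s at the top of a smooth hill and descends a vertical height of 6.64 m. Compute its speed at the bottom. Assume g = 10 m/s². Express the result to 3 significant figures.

Energy conservation between the two points: ½mv₀² + mgh = ½mv²
v² = v₀² + 2gh = (6.26)² + 2(10)(6.64) = 171.99
v = √171.99 = 13.11 m/s

v = 13.1 m/s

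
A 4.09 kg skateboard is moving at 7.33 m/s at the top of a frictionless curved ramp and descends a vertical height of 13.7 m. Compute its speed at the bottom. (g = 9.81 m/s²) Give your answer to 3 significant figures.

v = 18.0 m/s

Mechanical energy is conserved (no friction): ½mv₀² + mgh = ½mv²
v² = v₀² + 2gh = (7.33)² + 2(9.81)(13.7) = 322.52
v = √322.52 = 17.96 m/s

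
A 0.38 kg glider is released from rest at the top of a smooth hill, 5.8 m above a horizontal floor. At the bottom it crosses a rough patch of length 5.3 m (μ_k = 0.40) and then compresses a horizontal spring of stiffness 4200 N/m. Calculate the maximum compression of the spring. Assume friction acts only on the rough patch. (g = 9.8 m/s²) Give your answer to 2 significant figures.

x = 0.081 m

Initial energy: E₁ = mgh = (0.38)(9.8)(5.8) = 21.599 J
Friction removes W_f = μ_k mg d = (0.40)(0.38)(9.8)(5.3) = 7.895 J
Energy reaching the spring: E = 21.599 − 7.895 = 13.704 J
At max compression ½kx² = E ⇒ x = √(2E/k) = √(2 × 13.704/4200) = 0.08078 m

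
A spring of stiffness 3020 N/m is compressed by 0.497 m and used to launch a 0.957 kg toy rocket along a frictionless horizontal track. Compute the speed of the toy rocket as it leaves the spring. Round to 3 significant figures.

Spring PE converts entirely to kinetic energy: ½kx² = ½mv²
v = x√(k/m) = 0.497 × √(3020/0.957) = 27.92 m/s

v = 27.9 m/s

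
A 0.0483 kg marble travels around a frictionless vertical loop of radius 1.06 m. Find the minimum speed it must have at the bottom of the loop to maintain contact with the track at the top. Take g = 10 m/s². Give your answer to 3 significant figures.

At the top: mg = mv_top²/r ⇒ v_top² = gr = 10.60 m²/s²
Energy from bottom to top (height 2r): ½mv_bot² = ½mv_top² + mg(2r)
v_bot² = gr + 4gr = 5gr = 53.00
v_bot = √(5gr) = 7.280 m/s

v = 7.28 m/s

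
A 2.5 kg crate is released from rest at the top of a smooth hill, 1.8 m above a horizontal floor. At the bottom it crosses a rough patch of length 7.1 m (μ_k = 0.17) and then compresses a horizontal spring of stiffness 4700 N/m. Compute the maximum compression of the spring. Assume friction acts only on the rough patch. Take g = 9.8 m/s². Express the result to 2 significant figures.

Initial energy: E₁ = mgh = (2.5)(9.8)(1.8) = 44.100 J
Friction removes W_f = μ_k mg d = (0.17)(2.5)(9.8)(7.1) = 29.57 J
Energy reaching the spring: E = 44.100 − 29.57 = 14.528 J
At max compression ½kx² = E ⇒ x = √(2E/k) = √(2 × 14.528/4700) = 0.07863 m

x = 0.079 m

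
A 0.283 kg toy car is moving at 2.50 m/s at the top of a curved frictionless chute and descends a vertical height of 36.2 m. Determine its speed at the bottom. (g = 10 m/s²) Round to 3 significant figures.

v = 27.0 m/s

Energy conservation between the two points: ½mv₀² + mgh = ½mv²
The mass cancels from both sides.
v² = v₀² + 2gh = (2.50)² + 2(10)(36.2) = 730.25
v = √730.25 = 27.02 m/s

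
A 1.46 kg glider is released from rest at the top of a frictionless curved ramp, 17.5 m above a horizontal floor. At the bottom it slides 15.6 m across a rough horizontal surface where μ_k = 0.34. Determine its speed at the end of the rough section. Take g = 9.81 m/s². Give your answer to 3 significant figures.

Applying the work–energy principle:
mgh = ½mv² + μ_k m g d
W_f = μ_k mg d = (0.34)(1.46)(9.81)(15.6) = 75.97 J
½mv² = mgh − W_f = 250.65 − 75.97 = 174.68 J
v = √(2 × 174.68/1.46) = 15.47 m/s

v = 15.5 m/s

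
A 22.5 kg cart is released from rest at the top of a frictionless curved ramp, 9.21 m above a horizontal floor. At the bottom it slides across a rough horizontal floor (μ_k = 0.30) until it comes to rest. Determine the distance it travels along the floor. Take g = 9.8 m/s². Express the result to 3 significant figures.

Energy at the top = energy at the end + work done against friction:
At rest all PE has been dissipated by friction: mgh = μ_k m g d
d = h/μ_k = 9.21/0.30 = 30.70 m

d = 30.7 m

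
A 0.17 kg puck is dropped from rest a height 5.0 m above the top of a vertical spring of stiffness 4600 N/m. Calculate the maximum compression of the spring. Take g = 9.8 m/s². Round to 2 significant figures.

x = 0.061 m

Let x be the compression. The total drop is H + x, and the puck is instantaneously at rest at max compression, so energy conservation gives:
mg(H + x) = ½kx²
½(4600)x² − (0.17)(9.8)x − (0.17)(9.8)(5.0) = 0
2300x² − 1.666x − 8.330 = 0
x = [1.666 + √(2.776 + 76636)]/(2 × 2300) = 0.06054 m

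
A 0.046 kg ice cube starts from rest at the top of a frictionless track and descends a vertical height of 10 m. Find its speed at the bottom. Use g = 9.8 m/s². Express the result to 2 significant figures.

v = 14 m/s

Mechanical energy is conserved (no friction): mgh = ½mv²
v = √(2gh) = √(2 × 9.8 × 10) = √196.00 = 14.00 m/s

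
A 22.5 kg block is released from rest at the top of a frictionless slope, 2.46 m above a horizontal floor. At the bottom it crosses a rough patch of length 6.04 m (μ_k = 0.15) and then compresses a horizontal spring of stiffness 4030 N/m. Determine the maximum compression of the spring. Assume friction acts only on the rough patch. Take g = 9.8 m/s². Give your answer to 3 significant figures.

x = 0.412 m

Initial energy: E₁ = mgh = (22.5)(9.8)(2.46) = 542.43 J
Friction removes W_f = μ_k mg d = (0.15)(22.5)(9.8)(6.04) = 199.8 J
Energy reaching the spring: E = 542.43 − 199.8 = 342.66 J
At max compression ½kx² = E ⇒ x = √(2E/k) = √(2 × 342.66/4030) = 0.4124 m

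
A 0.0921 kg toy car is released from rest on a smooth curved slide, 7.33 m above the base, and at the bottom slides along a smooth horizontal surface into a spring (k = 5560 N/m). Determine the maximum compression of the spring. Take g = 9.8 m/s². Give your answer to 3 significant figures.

x = 0.0488 m

Energy conservation (no friction) from release to max compression: mgh = ½kx²
x = √(2mgh/k) = √(2 × 0.0921 × 9.8 × 7.33 / 5560) = 0.04878 m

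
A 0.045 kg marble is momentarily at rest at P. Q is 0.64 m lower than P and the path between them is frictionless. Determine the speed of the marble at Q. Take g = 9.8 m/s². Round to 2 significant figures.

Equating total energy at the two states: mgh = ½mv²
The mass cancels from both sides.
v = √(2gh) = √(2 × 9.8 × 0.64) = √12.544 = 3.542 m/s

v = 3.5 m/s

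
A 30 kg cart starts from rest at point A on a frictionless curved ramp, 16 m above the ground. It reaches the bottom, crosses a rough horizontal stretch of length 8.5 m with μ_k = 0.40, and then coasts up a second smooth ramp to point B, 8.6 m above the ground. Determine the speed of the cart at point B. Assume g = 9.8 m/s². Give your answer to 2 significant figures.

Energy at A: mgh₁ = (30)(9.8)(16) = 4704.0 J
Friction loss: W_f = μ_k mg d = 999.6 J
At B: ½mv² + mgh₂ = mgh₁ − W_f
½mv² = 4704.0 − 999.6 − 2528.4 = 1176.0 J
v = √(2 × 1176.0/30) = 8.854 m/s

v = 8.9 m/s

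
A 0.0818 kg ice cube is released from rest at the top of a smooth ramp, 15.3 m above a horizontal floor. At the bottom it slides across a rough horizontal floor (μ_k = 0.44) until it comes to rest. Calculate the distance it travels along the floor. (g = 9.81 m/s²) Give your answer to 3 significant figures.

Applying the work–energy principle:
At rest all PE has been dissipated by friction: mgh = μ_k m g d
d = h/μ_k = 15.3/0.44 = 34.77 m

d = 34.8 m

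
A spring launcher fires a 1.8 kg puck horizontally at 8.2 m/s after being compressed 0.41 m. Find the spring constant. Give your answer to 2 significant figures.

Energy stored in the spring equals the launch KE: ½kx² = ½mv²
k = mv²/x² = (1.8)(8.2)²/(0.41)² = 720.0 N/m

k = 720 N/m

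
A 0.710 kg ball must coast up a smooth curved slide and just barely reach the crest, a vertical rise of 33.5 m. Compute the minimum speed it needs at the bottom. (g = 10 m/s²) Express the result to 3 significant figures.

v = 25.9 m/s

At the top it is momentarily at rest, so all KE converts to PE: ½mv² = mgh
v = √(2gh) = √(2 × 10 × 33.5) = 25.88 m/s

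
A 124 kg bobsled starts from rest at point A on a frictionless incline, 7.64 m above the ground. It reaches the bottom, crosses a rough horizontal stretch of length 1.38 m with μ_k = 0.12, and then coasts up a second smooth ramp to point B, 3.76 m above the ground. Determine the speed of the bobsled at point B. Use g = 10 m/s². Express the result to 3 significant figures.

v = 8.62 m/s

Energy at A: mgh₁ = (124)(10)(7.64) = 9473.6 J
Friction loss: W_f = μ_k mg d = 205.3 J
At B: ½mv² + mgh₂ = mgh₁ − W_f
½mv² = 9473.6 − 205.3 − 4662.4 = 4605.9 J
v = √(2 × 4605.9/124) = 8.619 m/s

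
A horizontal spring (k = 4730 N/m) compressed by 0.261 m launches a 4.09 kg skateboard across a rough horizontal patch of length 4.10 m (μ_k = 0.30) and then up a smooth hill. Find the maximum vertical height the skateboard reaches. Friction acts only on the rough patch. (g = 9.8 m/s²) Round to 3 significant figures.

h = 2.79 m

Spring energy: E₀ = ½kx² = ½(4730)(0.261)² = 161.11 J
Friction: W_f = μ_k mg d = (0.30)(4.09)(9.8)(4.10) = 49.30 J
Energy at base of ramp: E = 161.11 − 49.30 = 111.81 J
At max height all remaining energy is PE: mgh = E ⇒ h = E/(mg) = 111.81/(4.09 × 9.8) = 2.789 m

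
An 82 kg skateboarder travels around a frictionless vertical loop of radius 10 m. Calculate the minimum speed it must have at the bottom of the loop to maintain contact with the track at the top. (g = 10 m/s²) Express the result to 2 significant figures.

At the top: mg = mv_top²/r ⇒ v_top² = gr = 100.0 m²/s²
Energy from bottom to top (height 2r): ½mv_bot² = ½mv_top² + mg(2r)
v_bot² = gr + 4gr = 5gr = 500.0
v_bot = √(5gr) = 22.36 m/s

v = 22 m/s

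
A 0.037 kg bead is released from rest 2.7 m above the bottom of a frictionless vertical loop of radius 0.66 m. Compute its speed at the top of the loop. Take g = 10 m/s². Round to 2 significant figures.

Energy conservation: mgh = ½mv_top² + mg(2r)
v_top² = 2g(h − 2r) = 2(10)(2.7 − 1.320) = 27.60
v_top = 5.254 m/s

v = 5.3 m/s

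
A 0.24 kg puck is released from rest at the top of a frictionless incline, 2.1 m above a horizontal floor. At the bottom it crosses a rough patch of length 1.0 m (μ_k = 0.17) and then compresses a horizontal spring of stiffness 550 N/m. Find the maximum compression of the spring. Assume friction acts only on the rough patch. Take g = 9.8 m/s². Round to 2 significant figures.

Initial energy: E₁ = mgh = (0.24)(9.8)(2.1) = 4.9392 J
Friction removes W_f = μ_k mg d = (0.17)(0.24)(9.8)(1.0) = 0.3998 J
Energy reaching the spring: E = 4.9392 − 0.3998 = 4.5394 J
At max compression ½kx² = E ⇒ x = √(2E/k) = √(2 × 4.5394/550) = 0.1285 m

x = 0.13 m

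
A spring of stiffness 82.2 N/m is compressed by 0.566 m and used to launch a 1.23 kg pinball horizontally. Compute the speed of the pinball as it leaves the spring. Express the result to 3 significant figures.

Conservation of energy: ½kx² = ½mv²
v = x√(k/m) = 0.566 × √(82.2/1.23) = 4.627 m/s

v = 4.63 m/s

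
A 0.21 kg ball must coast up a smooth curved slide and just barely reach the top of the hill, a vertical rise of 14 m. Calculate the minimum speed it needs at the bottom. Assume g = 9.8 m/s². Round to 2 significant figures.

At the top it is momentarily at rest, so all KE converts to PE: ½mv² = mgh
v = √(2gh) = √(2 × 9.8 × 14) = 16.57 m/s

v = 17 m/s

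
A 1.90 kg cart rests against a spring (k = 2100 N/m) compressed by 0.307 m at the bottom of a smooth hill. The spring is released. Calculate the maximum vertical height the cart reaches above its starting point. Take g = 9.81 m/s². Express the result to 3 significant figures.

h = 5.31 m

Energy conservation from release to the highest point: ½kx² = mgh
h = kx²/(2mg) = (2100)(0.307)²/(2 × 1.90 × 9.81) = 5.309 m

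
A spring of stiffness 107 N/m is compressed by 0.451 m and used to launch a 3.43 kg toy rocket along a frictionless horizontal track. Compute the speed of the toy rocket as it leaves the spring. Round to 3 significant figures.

v = 2.52 m/s

Conservation of energy: ½kx² = ½mv²
v = x√(k/m) = 0.451 × √(107/3.43) = 2.519 m/s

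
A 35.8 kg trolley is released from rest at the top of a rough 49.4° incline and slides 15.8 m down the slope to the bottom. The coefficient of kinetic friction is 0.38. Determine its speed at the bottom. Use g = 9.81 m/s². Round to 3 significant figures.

Work–energy: mg(L sinθ) − μ_k(mg cosθ)L = ½mv²
mgh = mgL sinθ = (35.8)(9.81)(15.8)sin49.4° = 4213.1 J
W_f = μ_k mg cosθ · L = (0.38)(35.8)(9.81)cos49.4°·15.8 = 1372 J
½mv² = 4213.1 − 1372 = 2840.9 J
v = √(2 × 2840.9/35.8) = 12.60 m/s

v = 12.6 m/s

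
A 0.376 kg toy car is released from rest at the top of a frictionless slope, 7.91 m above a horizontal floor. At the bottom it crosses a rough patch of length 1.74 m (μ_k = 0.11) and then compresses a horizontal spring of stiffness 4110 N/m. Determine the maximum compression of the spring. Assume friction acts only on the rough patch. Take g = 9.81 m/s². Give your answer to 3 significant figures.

Initial energy: E₁ = mgh = (0.376)(9.81)(7.91) = 29.177 J
Friction removes W_f = μ_k mg d = (0.11)(0.376)(9.81)(1.74) = 0.7060 J
Energy reaching the spring: E = 29.177 − 0.7060 = 28.471 J
At max compression ½kx² = E ⇒ x = √(2E/k) = √(2 × 28.471/4110) = 0.1177 m

x = 0.118 m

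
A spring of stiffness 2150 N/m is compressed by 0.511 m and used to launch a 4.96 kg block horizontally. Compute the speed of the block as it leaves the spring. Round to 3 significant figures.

v = 10.6 m/s

Conservation of energy: ½kx² = ½mv²
v = x√(k/m) = 0.511 × √(2150/4.96) = 10.64 m/s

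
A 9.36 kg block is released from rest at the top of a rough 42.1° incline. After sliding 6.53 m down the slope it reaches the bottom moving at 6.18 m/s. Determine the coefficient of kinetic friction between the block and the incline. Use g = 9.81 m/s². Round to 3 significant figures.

μ_k = 0.502

Energy balance down the incline: mg L sinθ − ½mv² = μ_k (mg cosθ) L
mgL sinθ = 401.98 J; ½mv² = 178.74 J
W_f = 401.98 − 178.74 = 223.2 J
μ_k = W_f/(mg cosθ · L) = 223.2/(68.13 × 6.53) = 0.5018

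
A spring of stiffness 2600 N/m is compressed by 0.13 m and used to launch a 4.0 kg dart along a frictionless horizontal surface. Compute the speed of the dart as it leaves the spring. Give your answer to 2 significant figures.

v = 3.3 m/s

Conservation of energy: ½kx² = ½mv²
v = x√(k/m) = 0.13 × √(2600/4.0) = 3.314 m/s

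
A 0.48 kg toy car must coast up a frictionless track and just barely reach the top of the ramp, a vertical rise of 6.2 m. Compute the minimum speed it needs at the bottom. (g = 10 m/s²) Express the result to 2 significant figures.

At the top it is momentarily at rest, so all KE converts to PE: ½mv² = mgh
v = √(2gh) = √(2 × 10 × 6.2) = 11.14 m/s

v = 11 m/s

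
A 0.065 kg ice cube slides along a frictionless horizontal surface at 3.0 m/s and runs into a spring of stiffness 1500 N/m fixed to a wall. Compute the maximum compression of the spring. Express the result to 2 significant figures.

x = 0.020 m

Conservation of energy between contact and max compression: ½mv² = ½kx²
x = v√(m/k) = 3.0 × √(0.065/1500) = 0.01975 m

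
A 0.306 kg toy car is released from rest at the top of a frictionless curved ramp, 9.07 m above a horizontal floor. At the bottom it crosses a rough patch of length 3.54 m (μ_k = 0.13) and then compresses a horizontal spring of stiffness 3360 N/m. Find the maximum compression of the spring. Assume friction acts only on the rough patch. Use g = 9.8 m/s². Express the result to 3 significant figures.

x = 0.124 m

Initial energy: E₁ = mgh = (0.306)(9.8)(9.07) = 27.199 J
Friction removes W_f = μ_k mg d = (0.13)(0.306)(9.8)(3.54) = 1.380 J
Energy reaching the spring: E = 27.199 − 1.380 = 25.819 J
At max compression ½kx² = E ⇒ x = √(2E/k) = √(2 × 25.819/3360) = 0.1240 m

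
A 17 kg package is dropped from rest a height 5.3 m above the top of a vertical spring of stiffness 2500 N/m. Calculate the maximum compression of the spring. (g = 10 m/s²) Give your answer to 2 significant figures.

x = 0.92 m

Measuring PE from the top of the relaxed spring, at max compression the package has dropped H + x with zero KE, so:
mg(H + x) = ½kx²
½(2500)x² − (17)(10)x − (17)(10)(5.3) = 0
1250x² − 170.0x − 901.0 = 0
x = [170.0 + √(28900 + 4.5050e+06)]/(2 × 1250) = 0.9197 m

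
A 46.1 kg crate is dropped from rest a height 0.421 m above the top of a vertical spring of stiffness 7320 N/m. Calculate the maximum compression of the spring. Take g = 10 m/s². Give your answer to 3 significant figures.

Take the reference level at the top of the uncompressed spring. At max compression the crate has fallen H + x and is momentarily at rest:
mg(H + x) = ½kx²
½(7320)x² − (46.1)(10)x − (46.1)(10)(0.421) = 0
3660x² − 461.0x − 194.1 = 0
x = [461.0 + √(212521 + 2.8413e+06)]/(2 × 3660) = 0.3017 m

x = 0.302 m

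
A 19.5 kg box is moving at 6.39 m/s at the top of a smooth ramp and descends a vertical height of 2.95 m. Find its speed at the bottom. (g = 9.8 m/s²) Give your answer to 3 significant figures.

v = 9.93 m/s

By conservation of mechanical energy, ½mv₀² + mgh = ½mv²
v² = v₀² + 2gh = (6.39)² + 2(9.8)(2.95) = 98.652
v = √98.652 = 9.932 m/s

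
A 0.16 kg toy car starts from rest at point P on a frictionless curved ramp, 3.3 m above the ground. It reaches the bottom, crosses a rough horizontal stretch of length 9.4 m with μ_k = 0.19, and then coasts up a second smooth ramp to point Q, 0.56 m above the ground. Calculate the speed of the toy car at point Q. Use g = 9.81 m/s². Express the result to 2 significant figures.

Energy at P: mgh₁ = (0.16)(9.81)(3.3) = 5.1797 J
Friction loss: W_f = μ_k mg d = 2.803 J
At Q: ½mv² + mgh₂ = mgh₁ − W_f
½mv² = 5.1797 − 2.803 − 0.87898 = 1.4974 J
v = √(2 × 1.4974/0.16) = 4.326 m/s

v = 4.3 m/s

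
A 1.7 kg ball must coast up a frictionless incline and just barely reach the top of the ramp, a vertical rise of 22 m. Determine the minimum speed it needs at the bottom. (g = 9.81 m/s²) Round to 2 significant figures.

At the top it is momentarily at rest, so all KE converts to PE: ½mv² = mgh
v = √(2gh) = √(2 × 9.81 × 22) = 20.78 m/s

v = 21 m/s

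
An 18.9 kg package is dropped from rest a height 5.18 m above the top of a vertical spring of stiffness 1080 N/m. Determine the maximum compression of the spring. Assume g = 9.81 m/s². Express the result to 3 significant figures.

Measuring PE from the top of the relaxed spring, at max compression the package has dropped H + x with zero KE, so:
mg(H + x) = ½kx²
½(1080)x² − (18.9)(9.81)x − (18.9)(9.81)(5.18) = 0
540.0x² − 185.4x − 960.4 = 0
x = [185.4 + √(34376 + 2.0745e+06)]/(2 × 540.0) = 1.516 m

x = 1.52 m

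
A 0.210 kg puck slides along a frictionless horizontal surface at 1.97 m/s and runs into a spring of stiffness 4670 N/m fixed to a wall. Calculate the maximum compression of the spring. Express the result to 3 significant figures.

x = 0.0132 m

At max compression the puck is momentarily at rest: ½mv² = ½kx²
x = v√(m/k) = 1.97 × √(0.210/4670) = 0.01321 m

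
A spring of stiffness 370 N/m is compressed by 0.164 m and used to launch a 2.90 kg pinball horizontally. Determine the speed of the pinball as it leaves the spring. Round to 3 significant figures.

Spring PE converts entirely to kinetic energy: ½kx² = ½mv²
v = x√(k/m) = 0.164 × √(370/2.90) = 1.852 m/s

v = 1.85 m/s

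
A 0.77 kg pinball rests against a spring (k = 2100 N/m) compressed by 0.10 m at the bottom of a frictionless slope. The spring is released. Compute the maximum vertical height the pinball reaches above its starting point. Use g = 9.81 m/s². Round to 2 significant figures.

h = 1.4 m

Energy conservation from release to the highest point: ½kx² = mgh
h = kx²/(2mg) = (2100)(0.10)²/(2 × 0.77 × 9.81) = 1.390 m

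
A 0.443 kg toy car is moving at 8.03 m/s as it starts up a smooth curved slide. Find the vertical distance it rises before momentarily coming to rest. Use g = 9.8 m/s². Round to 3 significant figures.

By energy conservation, ½mv² = mgh
h = v²/(2g) = 8.03²/(2 × 9.8) = 3.290 m

h = 3.29 m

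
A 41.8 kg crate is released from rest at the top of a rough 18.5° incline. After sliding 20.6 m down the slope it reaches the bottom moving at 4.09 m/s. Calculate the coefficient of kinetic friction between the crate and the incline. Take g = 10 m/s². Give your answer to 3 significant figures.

The energy dissipated by friction is the PE lost minus the KE gained:
mgL sinθ = 2732.2 J; ½mv² = 349.62 J
W_f = 2732.2 − 349.62 = 2383 J
μ_k = W_f/(mg cosθ · L) = 2383/(396.4 × 20.6) = 0.2918

μ_k = 0.292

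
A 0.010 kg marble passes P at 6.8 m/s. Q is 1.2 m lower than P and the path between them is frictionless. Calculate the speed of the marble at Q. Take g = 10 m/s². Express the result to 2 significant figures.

Equating total energy at the two states: ½mv₀² + mgh = ½mv²
v² = v₀² + 2gh = (6.8)² + 2(10)(1.2) = 70.240
v = √70.240 = 8.381 m/s

v = 8.4 m/s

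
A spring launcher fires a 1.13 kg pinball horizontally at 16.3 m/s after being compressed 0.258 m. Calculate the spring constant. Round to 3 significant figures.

k = 4510 N/m

Spring PE at full compression equals KE at release: ½kx² = ½mv²
k = mv²/x² = (1.13)(16.3)²/(0.258)² = 4510 N/m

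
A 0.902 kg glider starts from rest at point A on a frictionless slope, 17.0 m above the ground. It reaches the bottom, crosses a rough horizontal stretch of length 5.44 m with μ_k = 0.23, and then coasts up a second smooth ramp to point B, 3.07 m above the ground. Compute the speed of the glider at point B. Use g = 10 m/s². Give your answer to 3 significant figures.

v = 15.9 m/s

Energy at A: mgh₁ = (0.902)(10)(17.0) = 153.34 J
Friction loss: W_f = μ_k mg d = 11.29 J
At B: ½mv² + mgh₂ = mgh₁ − W_f
½mv² = 153.34 − 11.29 − 27.691 = 114.36 J
v = √(2 × 114.36/0.902) = 15.92 m/s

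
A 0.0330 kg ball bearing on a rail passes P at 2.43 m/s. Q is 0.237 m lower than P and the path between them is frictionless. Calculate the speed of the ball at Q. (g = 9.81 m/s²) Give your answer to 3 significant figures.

v = 3.25 m/s

Energy conservation between the two points: ½mv₀² + mgh = ½mv²
v² = v₀² + 2gh = (2.43)² + 2(9.81)(0.237) = 10.555
v = √10.555 = 3.249 m/s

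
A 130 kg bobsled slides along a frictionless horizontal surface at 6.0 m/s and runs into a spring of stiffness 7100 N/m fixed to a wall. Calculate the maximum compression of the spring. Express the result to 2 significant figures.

x = 0.81 m

Conservation of energy between contact and max compression: ½mv² = ½kx²
x = v√(m/k) = 6.0 × √(130/7100) = 0.8119 m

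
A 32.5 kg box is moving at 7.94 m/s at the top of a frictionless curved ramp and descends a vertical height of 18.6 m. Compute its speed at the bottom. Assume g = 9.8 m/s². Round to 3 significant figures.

Equating total energy at the two states: ½mv₀² + mgh = ½mv²
The mass cancels from both sides.
v² = v₀² + 2gh = (7.94)² + 2(9.8)(18.6) = 427.60
v = √427.60 = 20.68 m/s

v = 20.7 m/s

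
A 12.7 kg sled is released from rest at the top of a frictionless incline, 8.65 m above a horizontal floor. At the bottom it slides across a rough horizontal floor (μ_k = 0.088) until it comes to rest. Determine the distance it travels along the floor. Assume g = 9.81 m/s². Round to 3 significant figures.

Applying the work–energy principle:
At rest all PE has been dissipated by friction: mgh = μ_k m g d
d = h/μ_k = 8.65/0.088 = 98.30 m

d = 98.3 m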